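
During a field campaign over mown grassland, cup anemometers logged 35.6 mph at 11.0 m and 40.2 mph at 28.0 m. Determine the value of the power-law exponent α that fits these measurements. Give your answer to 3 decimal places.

Power law: V₂/V₁ = (z₂/z₁)^α ⇒ α = ln(V₂/V₁) / ln(z₂/z₁)
α = ln(40.2/35.6) / ln(28.0/11.0) = ln(1.1292) / ln(2.5455)
  = 0.12152 / 0.93431 = 0.13007

α ≈ 0.130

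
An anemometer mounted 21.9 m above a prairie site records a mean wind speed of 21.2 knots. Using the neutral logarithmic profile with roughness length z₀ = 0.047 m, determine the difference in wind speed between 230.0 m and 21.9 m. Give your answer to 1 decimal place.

8.1 knots

Log law: V₂ = V₁ · ln(z₂/z₀)/ln(z₁/z₀) = 21.2 × 8.4957/6.1441 = 29.3141 knots
ΔV = 29.3141 − 21.2 = 8.1141 knots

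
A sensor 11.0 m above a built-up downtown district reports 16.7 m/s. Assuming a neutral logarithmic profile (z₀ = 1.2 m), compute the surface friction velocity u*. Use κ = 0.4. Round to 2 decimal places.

Log law: V(z) = (u*/κ) · ln(z/z₀) ⇒ u* = κ · V / ln(z/z₀)
u* = 0.4 × 16.7 / ln(11.0/1.2) = 0.4 × 16.7 / 2.2156
   = 6.6800 / 2.2156 = 3.0150 m/s

u* ≈ 3.02 m/s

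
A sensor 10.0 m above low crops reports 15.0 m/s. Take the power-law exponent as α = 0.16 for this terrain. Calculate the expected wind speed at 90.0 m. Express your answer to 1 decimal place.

Power-law profile: V₂ = V₁ · (z₂/z₁)^α
V₂ = 15.0 × (90.0/10.0)^0.16 = 15.0 × (9.0000)^0.16
    = 15.0 × 1.4213 = 21.3192 m/s

21.3 m/s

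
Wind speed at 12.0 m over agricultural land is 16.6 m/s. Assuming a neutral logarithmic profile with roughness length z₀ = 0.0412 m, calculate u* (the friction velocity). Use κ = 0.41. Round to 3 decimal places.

Log law: V(z) = (u*/κ) · ln(z/z₀) ⇒ u* = κ · V / ln(z/z₀)
u* = 0.41 × 16.6 / ln(12.0/0.0412) = 0.41 × 16.6 / 5.6742
   = 6.8060 / 5.6742 = 1.1995 m/s

u* ≈ 1.199 m/s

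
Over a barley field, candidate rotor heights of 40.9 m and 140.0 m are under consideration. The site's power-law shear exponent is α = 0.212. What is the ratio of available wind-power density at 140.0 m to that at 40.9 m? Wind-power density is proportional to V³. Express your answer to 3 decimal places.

Speed ratio: V_B/V_A = (z_B/z_A)^α = (140.0/40.9)^0.212 = (3.4230)^0.212 = 1.29806
Power-density ratio: P_B/P_A = (V_B/V_A)³ = (1.29806)³ = 2.18716

2.187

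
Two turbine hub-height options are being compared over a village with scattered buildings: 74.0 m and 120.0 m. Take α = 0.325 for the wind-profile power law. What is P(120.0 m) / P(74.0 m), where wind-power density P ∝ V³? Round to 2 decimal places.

Speed ratio: V_B/V_A = (z_B/z_A)^α = (120.0/74.0)^0.325 = (1.6216)^0.325 = 1.17013
Power-density ratio: P_B/P_A = (V_B/V_A)³ = (1.17013)³ = 1.60214

1.60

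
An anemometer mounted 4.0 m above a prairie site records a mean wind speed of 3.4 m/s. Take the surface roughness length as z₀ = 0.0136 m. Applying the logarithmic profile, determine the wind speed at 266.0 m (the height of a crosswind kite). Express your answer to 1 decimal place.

Log law: V(z) ∝ ln(z/z₀), so V₂/V₁ = ln(z₂/z₀) / ln(z₁/z₀).
ln(266.0/0.0136) = 9.8812, ln(4.0/0.0136) = 5.6840
V₂ = 3.4 × 9.8812/5.6840 = 3.4 × 1.7384 = 5.9107 m/s

5.9 m/s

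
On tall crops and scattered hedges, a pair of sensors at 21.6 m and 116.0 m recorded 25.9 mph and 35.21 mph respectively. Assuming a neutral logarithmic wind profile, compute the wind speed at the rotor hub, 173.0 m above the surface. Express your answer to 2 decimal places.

Log law: V ∝ ln(z/z₀). From the pair, with r = V₁/V₂ = 0.73559,
ln z₀ = (ln z₁ − r·ln z₂)/(1 − r) = (3.0727 − 0.73559×4.7536)/0.26441 = -1.6035 → z₀ = 0.2012 m
V₃ = V₁ · ln(z₃/z₀)/ln(z₁/z₀) = 25.9 × 6.7568/4.6762 = 37.4238 mph

37.42 mph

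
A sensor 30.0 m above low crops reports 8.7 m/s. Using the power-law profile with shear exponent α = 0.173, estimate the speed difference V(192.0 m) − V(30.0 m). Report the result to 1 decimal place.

Power law: V₂ = V₁ · (z₂/z₁)^α = 8.7 × (6.4000)^0.173 = 11.9947 m/s
ΔV = 11.9947 − 8.7 = 3.2947 m/s

3.3 m/s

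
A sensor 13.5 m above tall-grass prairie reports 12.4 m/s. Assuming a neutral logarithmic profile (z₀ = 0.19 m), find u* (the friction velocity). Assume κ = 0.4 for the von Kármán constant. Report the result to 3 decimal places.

u* ≈ 1.163 m/s

Log law: V(z) = (u*/κ) · ln(z/z₀) ⇒ u* = κ · V / ln(z/z₀)
u* = 0.4 × 12.4 / ln(13.5/0.19) = 0.4 × 12.4 / 4.2634
   = 4.9600 / 4.2634 = 1.1634 m/s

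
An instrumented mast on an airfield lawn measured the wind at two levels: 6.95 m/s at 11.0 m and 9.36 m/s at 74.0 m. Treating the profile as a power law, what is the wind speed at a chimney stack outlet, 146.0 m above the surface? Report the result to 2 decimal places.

First find α: α = ln(V₂/V₁)/ln(z₂/z₁) = ln(9.36/6.95)/ln(74.0/11.0) = 0.29770/1.90617 = 0.1562
Extrapolate from 74.0 m to 146.0 m: V₃ = 9.36 × (146.0/74.0)^0.1562 = 9.36 × 1.1120 = 10.4080 m/s

10.41 m/s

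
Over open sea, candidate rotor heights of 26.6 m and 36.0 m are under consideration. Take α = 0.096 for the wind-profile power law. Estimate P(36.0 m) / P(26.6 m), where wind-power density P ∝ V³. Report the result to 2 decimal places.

Speed ratio: V_B/V_A = (z_B/z_A)^α = (36.0/26.6)^0.096 = (1.3534)^0.096 = 1.02948
Power-density ratio: P_B/P_A = (V_B/V_A)³ = (1.02948)³ = 1.09106

1.09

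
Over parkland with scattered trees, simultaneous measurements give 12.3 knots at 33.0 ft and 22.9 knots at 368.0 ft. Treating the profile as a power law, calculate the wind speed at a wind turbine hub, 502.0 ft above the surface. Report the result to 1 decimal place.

First find α: α = ln(V₂/V₁)/ln(z₂/z₁) = ln(22.9/12.3)/ln(368.0/33.0) = 0.62154/2.41158 = 0.2577
Extrapolate from 368.0 ft to 502.0 ft: V₃ = 22.9 × (502.0/368.0)^0.2577 = 22.9 × 1.0833 = 24.8080 knots

24.8 knots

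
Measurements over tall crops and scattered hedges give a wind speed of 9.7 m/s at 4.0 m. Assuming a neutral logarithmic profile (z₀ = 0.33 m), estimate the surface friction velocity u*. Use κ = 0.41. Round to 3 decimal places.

Log law: V(z) = (u*/κ) · ln(z/z₀) ⇒ u* = κ · V / ln(z/z₀)
u* = 0.41 × 9.7 / ln(4.0/0.33) = 0.41 × 9.7 / 2.4950
   = 3.9770 / 2.4950 = 1.5940 m/s

u* ≈ 1.594 m/s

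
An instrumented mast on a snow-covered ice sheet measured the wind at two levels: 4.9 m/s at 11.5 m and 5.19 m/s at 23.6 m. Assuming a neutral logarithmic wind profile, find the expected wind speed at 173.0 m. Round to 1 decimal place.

Log law: V ∝ ln(z/z₀). From the pair, with r = V₁/V₂ = 0.94412,
ln z₀ = (ln z₁ − r·ln z₂)/(1 − r) = (2.4423 − 0.94412×3.1612)/0.05588 = -9.7046 → z₀ = 0.00006100 m
V₃ = V₁ · ln(z₃/z₀)/ln(z₁/z₀) = 4.9 × 14.8579/12.1469 = 5.9936 m/s

6.0 m/s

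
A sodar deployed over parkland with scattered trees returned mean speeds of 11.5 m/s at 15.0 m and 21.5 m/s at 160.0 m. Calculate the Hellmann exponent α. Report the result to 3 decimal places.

Power law: V₂/V₁ = (z₂/z₁)^α ⇒ α = ln(V₂/V₁) / ln(z₂/z₁)
α = ln(21.5/11.5) / ln(160.0/15.0) = ln(1.8696) / ln(10.6667)
  = 0.62571 / 2.36712 = 0.26433

α ≈ 0.264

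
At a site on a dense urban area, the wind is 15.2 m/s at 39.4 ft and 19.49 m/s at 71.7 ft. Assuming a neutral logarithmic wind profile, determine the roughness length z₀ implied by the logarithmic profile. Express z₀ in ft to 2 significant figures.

z₀ ≈ 4.7 ft

Log law: V(z) ∝ ln(z/z₀). With r = V₁/V₂ = 15.2/19.49 = 0.77989,
r · ln(z₂/z₀) = ln(z₁/z₀) ⇒ ln z₀ = (ln z₁ − r·ln z₂)/(1 − r)
ln z₀ = (3.67377 − 0.77989×4.27249) / 0.22011 = 1.5524
z₀ = exp(1.5524) = 4.723 ft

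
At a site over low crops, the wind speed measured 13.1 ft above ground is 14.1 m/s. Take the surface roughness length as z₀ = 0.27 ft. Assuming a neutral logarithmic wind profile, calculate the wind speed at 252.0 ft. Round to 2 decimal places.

24.84 m/s

Log law: V(z) ∝ ln(z/z₀), so V₂/V₁ = ln(z₂/z₀) / ln(z₁/z₀).
ln(252.0/0.27) = 6.8388, ln(13.1/0.27) = 3.8819
V₂ = 14.1 × 6.8388/3.8819 = 14.1 × 1.7617 = 24.8397 m/s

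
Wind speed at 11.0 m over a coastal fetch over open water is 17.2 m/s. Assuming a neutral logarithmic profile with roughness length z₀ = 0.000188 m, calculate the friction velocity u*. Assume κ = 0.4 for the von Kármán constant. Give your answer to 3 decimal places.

Log law: V(z) = (u*/κ) · ln(z/z₀) ⇒ u* = κ · V / ln(z/z₀)
u* = 0.4 × 17.2 / ln(11.0/0.000188) = 0.4 × 17.2 / 10.9770
   = 6.8800 / 10.9770 = 0.6268 m/s

u* ≈ 0.627 m/s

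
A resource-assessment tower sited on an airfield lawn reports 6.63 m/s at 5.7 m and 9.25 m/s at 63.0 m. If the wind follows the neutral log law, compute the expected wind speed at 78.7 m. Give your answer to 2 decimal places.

9.49 m/s

Log law: V ∝ ln(z/z₀). From the pair, with r = V₁/V₂ = 0.71676,
ln z₀ = (ln z₁ − r·ln z₂)/(1 − r) = (1.7405 − 0.71676×4.1431)/0.28324 = -4.3396 → z₀ = 0.01304 m
V₃ = V₁ · ln(z₃/z₀)/ln(z₁/z₀) = 6.63 × 8.7052/6.0800 = 9.4926 m/s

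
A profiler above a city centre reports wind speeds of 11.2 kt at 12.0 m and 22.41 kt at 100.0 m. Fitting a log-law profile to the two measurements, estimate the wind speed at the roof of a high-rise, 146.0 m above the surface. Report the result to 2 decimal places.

24.41 kt

Log law: V ∝ ln(z/z₀). From the pair, with r = V₁/V₂ = 0.49978,
ln z₀ = (ln z₁ − r·ln z₂)/(1 − r) = (2.4849 − 0.49978×4.6052)/0.50022 = 0.3665 → z₀ = 1.443 m
V₃ = V₁ · ln(z₃/z₀)/ln(z₁/z₀) = 11.2 × 4.6171/2.1184 = 24.4108 kt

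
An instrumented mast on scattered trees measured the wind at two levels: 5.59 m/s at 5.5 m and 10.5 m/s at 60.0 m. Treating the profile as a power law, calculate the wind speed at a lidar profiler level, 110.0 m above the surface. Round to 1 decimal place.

12.3 m/s

First find α: α = ln(V₂/V₁)/ln(z₂/z₁) = ln(10.5/5.59)/ln(60.0/5.5) = 0.63040/2.38960 = 0.2638
Extrapolate from 60.0 m to 110.0 m: V₃ = 10.5 × (110.0/60.0)^0.2638 = 10.5 × 1.1734 = 12.3207 m/s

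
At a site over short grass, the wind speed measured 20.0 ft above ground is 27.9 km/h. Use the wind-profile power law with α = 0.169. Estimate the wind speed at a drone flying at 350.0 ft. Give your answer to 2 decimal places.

Power-law profile: V₂ = V₁ · (z₂/z₁)^α
V₂ = 27.9 × (350.0/20.0)^0.169 = 27.9 × (17.5000)^0.169
    = 27.9 × 1.6221 = 45.2562 km/h

45.26 km/h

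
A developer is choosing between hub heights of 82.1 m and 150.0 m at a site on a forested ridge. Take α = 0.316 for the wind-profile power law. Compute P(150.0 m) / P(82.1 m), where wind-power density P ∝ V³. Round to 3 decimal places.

Speed ratio: V_B/V_A = (z_B/z_A)^α = (150.0/82.1)^0.316 = (1.8270)^0.316 = 1.20980
Power-density ratio: P_B/P_A = (V_B/V_A)³ = (1.20980)³ = 1.77067

1.771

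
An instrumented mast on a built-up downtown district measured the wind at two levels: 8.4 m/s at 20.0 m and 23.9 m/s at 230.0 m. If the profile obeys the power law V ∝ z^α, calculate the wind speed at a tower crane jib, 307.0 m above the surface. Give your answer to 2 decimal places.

First find α: α = ln(V₂/V₁)/ln(z₂/z₁) = ln(23.9/8.4)/ln(230.0/20.0) = 1.04565/2.44235 = 0.4281
Extrapolate from 230.0 m to 307.0 m: V₃ = 23.9 × (307.0/230.0)^0.4281 = 23.9 × 1.1316 = 27.0452 m/s

27.05 m/s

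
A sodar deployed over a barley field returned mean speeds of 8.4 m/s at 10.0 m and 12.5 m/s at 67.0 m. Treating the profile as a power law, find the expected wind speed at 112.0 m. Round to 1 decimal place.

First find α: α = ln(V₂/V₁)/ln(z₂/z₁) = ln(12.5/8.4)/ln(67.0/10.0) = 0.39750/1.90211 = 0.2090
Extrapolate from 67.0 m to 112.0 m: V₃ = 12.5 × (112.0/67.0)^0.2090 = 12.5 × 1.1134 = 13.9169 m/s

13.9 m/s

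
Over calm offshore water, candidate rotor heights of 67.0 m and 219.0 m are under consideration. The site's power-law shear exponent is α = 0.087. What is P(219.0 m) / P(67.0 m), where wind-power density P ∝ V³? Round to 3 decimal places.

1.362

Speed ratio: V_B/V_A = (z_B/z_A)^α = (219.0/67.0)^0.087 = (3.2687)^0.087 = 1.10854
Power-density ratio: P_B/P_A = (V_B/V_A)³ = (1.10854)³ = 1.36223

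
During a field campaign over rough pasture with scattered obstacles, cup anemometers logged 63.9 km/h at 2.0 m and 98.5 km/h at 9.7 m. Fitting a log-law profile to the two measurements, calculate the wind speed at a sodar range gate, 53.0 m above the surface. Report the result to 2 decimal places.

135.71 km/h

Log law: V ∝ ln(z/z₀). From the pair, with r = V₁/V₂ = 0.64873,
ln z₀ = (ln z₁ − r·ln z₂)/(1 − r) = (0.6931 − 0.64873×2.2721)/0.35127 = -2.2229 → z₀ = 0.1083 m
V₃ = V₁ · ln(z₃/z₀)/ln(z₁/z₀) = 63.9 × 6.1932/2.9161 = 135.7117 km/h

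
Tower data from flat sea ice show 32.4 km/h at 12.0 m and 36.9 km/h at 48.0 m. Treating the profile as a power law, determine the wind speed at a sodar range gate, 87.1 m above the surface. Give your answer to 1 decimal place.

First find α: α = ln(V₂/V₁)/ln(z₂/z₁) = ln(36.9/32.4)/ln(48.0/12.0) = 0.13005/1.38629 = 0.0938
Extrapolate from 48.0 m to 87.1 m: V₃ = 36.9 × (87.1/48.0)^0.0938 = 36.9 × 1.0575 = 39.0214 km/h

39.0 km/h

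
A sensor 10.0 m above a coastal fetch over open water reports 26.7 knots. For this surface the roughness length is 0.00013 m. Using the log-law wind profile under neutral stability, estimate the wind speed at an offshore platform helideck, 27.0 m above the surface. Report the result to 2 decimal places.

29.06 knots

Log law: V(z) ∝ ln(z/z₀), so V₂/V₁ = ln(z₂/z₀) / ln(z₁/z₀).
ln(27.0/0.00013) = 12.2438, ln(10.0/0.00013) = 11.2506
V₂ = 26.7 × 12.2438/11.2506 = 26.7 × 1.0883 = 29.0572 knots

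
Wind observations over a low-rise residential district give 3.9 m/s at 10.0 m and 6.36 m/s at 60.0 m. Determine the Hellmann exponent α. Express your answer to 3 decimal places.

Power law: V₂/V₁ = (z₂/z₁)^α ⇒ α = ln(V₂/V₁) / ln(z₂/z₁)
α = ln(6.36/3.9) / ln(60.0/10.0) = ln(1.6308) / ln(6.0000)
  = 0.48905 / 1.79176 = 0.27295

α ≈ 0.273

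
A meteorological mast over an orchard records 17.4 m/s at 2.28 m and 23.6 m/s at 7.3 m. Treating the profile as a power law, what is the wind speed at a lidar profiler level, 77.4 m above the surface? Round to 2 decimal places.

43.80 m/s

First find α: α = ln(V₂/V₁)/ln(z₂/z₁) = ln(23.6/17.4)/ln(7.3/2.28) = 0.30478/1.16370 = 0.2619
Extrapolate from 7.3 m to 77.4 m: V₃ = 23.6 × (77.4/7.3)^0.2619 = 23.6 × 1.8559 = 43.7998 m/s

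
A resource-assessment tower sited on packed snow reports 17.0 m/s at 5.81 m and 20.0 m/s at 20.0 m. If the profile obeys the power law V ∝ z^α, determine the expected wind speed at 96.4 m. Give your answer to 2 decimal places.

24.59 m/s

First find α: α = ln(V₂/V₁)/ln(z₂/z₁) = ln(20.0/17.0)/ln(20.0/5.81) = 0.16252/1.23615 = 0.1315
Extrapolate from 20.0 m to 96.4 m: V₃ = 20.0 × (96.4/20.0)^0.1315 = 20.0 × 1.2297 = 24.5941 m/s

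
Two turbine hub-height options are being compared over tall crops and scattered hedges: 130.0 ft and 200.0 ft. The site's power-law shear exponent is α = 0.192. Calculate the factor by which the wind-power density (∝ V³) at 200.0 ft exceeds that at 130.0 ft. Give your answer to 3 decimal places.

Speed ratio: V_B/V_A = (z_B/z_A)^α = (200.0/130.0)^0.192 = (1.5385)^0.192 = 1.08623
Power-density ratio: P_B/P_A = (V_B/V_A)³ = (1.08623)³ = 1.28163

1.282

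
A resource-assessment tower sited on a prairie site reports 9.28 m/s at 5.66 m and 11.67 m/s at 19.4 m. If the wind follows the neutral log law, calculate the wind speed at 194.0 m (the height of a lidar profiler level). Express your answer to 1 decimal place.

16.1 m/s

Log law: V ∝ ln(z/z₀). From the pair, with r = V₁/V₂ = 0.79520,
ln z₀ = (ln z₁ − r·ln z₂)/(1 − r) = (1.7334 − 0.79520×2.9653)/0.20480 = -3.0497 → z₀ = 0.04738 m
V₃ = V₁ · ln(z₃/z₀)/ln(z₁/z₀) = 9.28 × 8.3175/4.7831 = 16.1374 m/s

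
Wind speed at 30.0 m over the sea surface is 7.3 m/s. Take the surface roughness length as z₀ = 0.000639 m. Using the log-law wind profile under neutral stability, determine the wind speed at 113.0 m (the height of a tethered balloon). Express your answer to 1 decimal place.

Log law: V(z) ∝ ln(z/z₀), so V₂/V₁ = ln(z₂/z₀) / ln(z₁/z₀).
ln(113.0/0.000639) = 12.0830, ln(30.0/0.000639) = 10.7568
V₂ = 7.3 × 12.0830/10.7568 = 7.3 × 1.1233 = 8.2000 m/s

8.2 m/s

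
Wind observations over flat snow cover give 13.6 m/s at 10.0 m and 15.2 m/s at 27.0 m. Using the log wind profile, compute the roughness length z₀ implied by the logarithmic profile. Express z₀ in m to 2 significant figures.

Log law: V(z) ∝ ln(z/z₀). With r = V₁/V₂ = 13.6/15.2 = 0.89474,
r · ln(z₂/z₀) = ln(z₁/z₀) ⇒ ln z₀ = (ln z₁ − r·ln z₂)/(1 − r)
ln z₀ = (2.30259 − 0.89474×3.29584) / 0.10526 = -6.1401
z₀ = exp(-6.1401) = 0.002155 m

z₀ ≈ 0.0022 m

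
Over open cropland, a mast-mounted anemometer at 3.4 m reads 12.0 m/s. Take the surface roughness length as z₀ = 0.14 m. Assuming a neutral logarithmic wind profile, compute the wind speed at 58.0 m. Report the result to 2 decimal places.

22.67 m/s

Log law: V(z) ∝ ln(z/z₀), so V₂/V₁ = ln(z₂/z₀) / ln(z₁/z₀).
ln(58.0/0.14) = 6.0266, ln(3.4/0.14) = 3.1899
V₂ = 12.0 × 6.0266/3.1899 = 12.0 × 1.8893 = 22.6712 m/s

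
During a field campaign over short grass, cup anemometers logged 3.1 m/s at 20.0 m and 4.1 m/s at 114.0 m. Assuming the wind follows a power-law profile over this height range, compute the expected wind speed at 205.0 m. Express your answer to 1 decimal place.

First find α: α = ln(V₂/V₁)/ln(z₂/z₁) = ln(4.1/3.1)/ln(114.0/20.0) = 0.27958/1.74047 = 0.1606
Extrapolate from 114.0 m to 205.0 m: V₃ = 4.1 × (205.0/114.0)^0.1606 = 4.1 × 1.0989 = 4.5053 m/s

4.5 m/s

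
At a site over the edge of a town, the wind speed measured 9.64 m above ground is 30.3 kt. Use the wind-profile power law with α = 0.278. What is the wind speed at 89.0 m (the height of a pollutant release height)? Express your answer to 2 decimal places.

56.21 kt

Power-law profile: V₂ = V₁ · (z₂/z₁)^α
V₂ = 30.3 × (89.0/9.64)^0.278 = 30.3 × (9.2324)^0.278
    = 30.3 × 1.8551 = 56.2082 kt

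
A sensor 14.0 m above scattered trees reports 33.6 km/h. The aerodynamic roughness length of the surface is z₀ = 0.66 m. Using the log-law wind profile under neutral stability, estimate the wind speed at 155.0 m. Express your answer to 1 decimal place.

Log law: V(z) ∝ ln(z/z₀), so V₂/V₁ = ln(z₂/z₀) / ln(z₁/z₀).
ln(155.0/0.66) = 5.4589, ln(14.0/0.66) = 3.0546
V₂ = 33.6 × 5.4589/3.0546 = 33.6 × 1.7871 = 60.0478 km/h

60.0 km/h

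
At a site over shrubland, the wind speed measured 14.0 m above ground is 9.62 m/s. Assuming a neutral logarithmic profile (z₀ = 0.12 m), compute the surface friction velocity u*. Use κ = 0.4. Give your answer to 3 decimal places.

u* ≈ 0.809 m/s

Log law: V(z) = (u*/κ) · ln(z/z₀) ⇒ u* = κ · V / ln(z/z₀)
u* = 0.4 × 9.62 / ln(14.0/0.12) = 0.4 × 9.62 / 4.7593
   = 3.8480 / 4.7593 = 0.8085 m/s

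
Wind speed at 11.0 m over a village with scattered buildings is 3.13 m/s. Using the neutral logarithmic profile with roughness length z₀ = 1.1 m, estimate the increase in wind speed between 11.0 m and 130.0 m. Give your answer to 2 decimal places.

3.36 m/s

Log law: V₂ = V₁ · ln(z₂/z₀)/ln(z₁/z₀) = 3.13 × 4.7722/2.3026 = 6.4871 m/s
ΔV = 6.4871 − 3.13 = 3.3571 m/s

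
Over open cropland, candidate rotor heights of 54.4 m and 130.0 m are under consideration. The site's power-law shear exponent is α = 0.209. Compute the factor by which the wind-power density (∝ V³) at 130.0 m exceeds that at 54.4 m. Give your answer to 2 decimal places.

Speed ratio: V_B/V_A = (z_B/z_A)^α = (130.0/54.4)^0.209 = (2.3897)^0.209 = 1.19970
Power-density ratio: P_B/P_A = (V_B/V_A)³ = (1.19970)³ = 1.72672

1.73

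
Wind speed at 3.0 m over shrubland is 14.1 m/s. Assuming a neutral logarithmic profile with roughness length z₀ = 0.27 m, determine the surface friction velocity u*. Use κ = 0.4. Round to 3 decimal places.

u* ≈ 2.342 m/s

Log law: V(z) = (u*/κ) · ln(z/z₀) ⇒ u* = κ · V / ln(z/z₀)
u* = 0.4 × 14.1 / ln(3.0/0.27) = 0.4 × 14.1 / 2.4079
   = 5.6400 / 2.4079 = 2.3422 m/s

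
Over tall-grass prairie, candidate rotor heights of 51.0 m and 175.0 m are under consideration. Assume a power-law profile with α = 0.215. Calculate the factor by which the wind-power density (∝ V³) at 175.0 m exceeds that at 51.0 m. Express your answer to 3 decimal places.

Speed ratio: V_B/V_A = (z_B/z_A)^α = (175.0/51.0)^0.215 = (3.4314)^0.215 = 1.30354
Power-density ratio: P_B/P_A = (V_B/V_A)³ = (1.30354)³ = 2.21502

2.215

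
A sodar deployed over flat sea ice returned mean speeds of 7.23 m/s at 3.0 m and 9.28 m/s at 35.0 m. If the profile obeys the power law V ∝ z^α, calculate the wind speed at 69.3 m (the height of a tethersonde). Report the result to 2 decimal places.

9.95 m/s

First find α: α = ln(V₂/V₁)/ln(z₂/z₁) = ln(9.28/7.23)/ln(35.0/3.0) = 0.24962/2.45674 = 0.1016
Extrapolate from 35.0 m to 69.3 m: V₃ = 9.28 × (69.3/35.0)^0.1016 = 9.28 × 1.0719 = 9.9470 m/s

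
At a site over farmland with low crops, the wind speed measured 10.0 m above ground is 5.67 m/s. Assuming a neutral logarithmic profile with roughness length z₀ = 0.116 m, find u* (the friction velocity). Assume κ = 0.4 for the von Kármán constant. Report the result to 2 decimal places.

u* ≈ 0.51 m/s

Log law: V(z) = (u*/κ) · ln(z/z₀) ⇒ u* = κ · V / ln(z/z₀)
u* = 0.4 × 5.67 / ln(10.0/0.116) = 0.4 × 5.67 / 4.4568
   = 2.2680 / 4.4568 = 0.5089 m/s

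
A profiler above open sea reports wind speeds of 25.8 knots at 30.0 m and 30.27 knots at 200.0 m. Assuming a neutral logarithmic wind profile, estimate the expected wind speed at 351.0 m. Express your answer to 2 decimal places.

31.60 knots

Log law: V ∝ ln(z/z₀). From the pair, with r = V₁/V₂ = 0.85233,
ln z₀ = (ln z₁ − r·ln z₂)/(1 − r) = (3.4012 − 0.85233×5.2983)/0.14767 = -7.5486 → z₀ = 0.0005268 m
V₃ = V₁ · ln(z₃/z₀)/ln(z₁/z₀) = 25.8 × 13.4094/10.9498 = 31.5953 knots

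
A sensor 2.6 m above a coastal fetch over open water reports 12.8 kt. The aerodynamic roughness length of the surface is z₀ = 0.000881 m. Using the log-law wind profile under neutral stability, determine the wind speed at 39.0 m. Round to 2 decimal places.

17.14 kt

Log law: V(z) ∝ ln(z/z₀), so V₂/V₁ = ln(z₂/z₀) / ln(z₁/z₀).
ln(39.0/0.000881) = 10.6980, ln(2.6/0.000881) = 7.9900
V₂ = 12.8 × 10.6980/7.9900 = 12.8 × 1.3389 = 17.1383 kt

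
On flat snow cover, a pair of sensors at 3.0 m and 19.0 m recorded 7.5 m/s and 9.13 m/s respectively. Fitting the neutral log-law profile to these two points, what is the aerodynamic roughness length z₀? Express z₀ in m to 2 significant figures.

z₀ ≈ 0.00061 m

Log law: V(z) ∝ ln(z/z₀). With r = V₁/V₂ = 7.5/9.13 = 0.82147,
r · ln(z₂/z₀) = ln(z₁/z₀) ⇒ ln z₀ = (ln z₁ − r·ln z₂)/(1 − r)
ln z₀ = (1.09861 − 0.82147×2.94444) / 0.17853 = -7.3945
z₀ = exp(-7.3945) = 0.0006147 m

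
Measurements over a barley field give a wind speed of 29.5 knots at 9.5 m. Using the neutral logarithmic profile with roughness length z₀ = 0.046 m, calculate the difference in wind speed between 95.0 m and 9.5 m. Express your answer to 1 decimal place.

12.7 knots

Log law: V₂ = V₁ · ln(z₂/z₀)/ln(z₁/z₀) = 29.5 × 7.6330/5.3304 = 42.2432 knots
ΔV = 42.2432 − 29.5 = 12.7432 knots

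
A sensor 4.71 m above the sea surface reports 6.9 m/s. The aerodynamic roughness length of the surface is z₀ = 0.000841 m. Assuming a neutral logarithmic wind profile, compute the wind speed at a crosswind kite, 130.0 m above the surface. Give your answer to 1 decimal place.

9.6 m/s

Log law: V(z) ∝ ln(z/z₀), so V₂/V₁ = ln(z₂/z₀) / ln(z₁/z₀).
ln(130.0/0.000841) = 11.9485, ln(4.71/0.000841) = 8.6306
V₂ = 6.9 × 11.9485/8.6306 = 6.9 × 1.3844 = 9.5526 m/s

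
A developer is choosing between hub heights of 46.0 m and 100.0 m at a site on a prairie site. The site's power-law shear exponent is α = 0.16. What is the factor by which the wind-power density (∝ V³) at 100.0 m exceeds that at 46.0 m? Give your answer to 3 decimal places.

1.452

Speed ratio: V_B/V_A = (z_B/z_A)^α = (100.0/46.0)^0.16 = (2.1739)^0.16 = 1.13229
Power-density ratio: P_B/P_A = (V_B/V_A)³ = (1.13229)³ = 1.45170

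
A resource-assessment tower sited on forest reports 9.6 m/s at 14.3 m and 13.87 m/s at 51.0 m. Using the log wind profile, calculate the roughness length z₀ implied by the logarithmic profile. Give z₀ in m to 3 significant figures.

z₀ ≈ 0.820 m

Log law: V(z) ∝ ln(z/z₀). With r = V₁/V₂ = 9.6/13.87 = 0.69214,
r · ln(z₂/z₀) = ln(z₁/z₀) ⇒ ln z₀ = (ln z₁ − r·ln z₂)/(1 − r)
ln z₀ = (2.66026 − 0.69214×3.93183) / 0.30786 = -0.1985
z₀ = exp(-0.1985) = 0.8199 m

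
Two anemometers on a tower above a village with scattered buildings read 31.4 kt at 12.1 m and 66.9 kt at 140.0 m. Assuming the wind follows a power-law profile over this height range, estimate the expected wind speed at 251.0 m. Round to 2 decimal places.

80.12 kt

First find α: α = ln(V₂/V₁)/ln(z₂/z₁) = ln(66.9/31.4)/ln(140.0/12.1) = 0.75639/2.44844 = 0.3089
Extrapolate from 140.0 m to 251.0 m: V₃ = 66.9 × (251.0/140.0)^0.3089 = 66.9 × 1.1976 = 80.1223 kt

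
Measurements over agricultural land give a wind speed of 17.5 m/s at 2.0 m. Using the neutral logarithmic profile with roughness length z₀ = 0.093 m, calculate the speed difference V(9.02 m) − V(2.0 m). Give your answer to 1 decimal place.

Log law: V₂ = V₁ · ln(z₂/z₀)/ln(z₁/z₀) = 17.5 × 4.5746/3.0683 = 26.0911 m/s
ΔV = 26.0911 − 17.5 = 8.5911 m/s

8.6 m/s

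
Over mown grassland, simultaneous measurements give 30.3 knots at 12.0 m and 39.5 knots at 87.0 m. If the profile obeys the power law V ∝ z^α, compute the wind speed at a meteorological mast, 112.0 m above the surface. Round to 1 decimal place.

First find α: α = ln(V₂/V₁)/ln(z₂/z₁) = ln(39.5/30.3)/ln(87.0/12.0) = 0.26515/1.98100 = 0.1338
Extrapolate from 87.0 m to 112.0 m: V₃ = 39.5 × (112.0/87.0)^0.1338 = 39.5 × 1.0344 = 40.8583 knots

40.9 knots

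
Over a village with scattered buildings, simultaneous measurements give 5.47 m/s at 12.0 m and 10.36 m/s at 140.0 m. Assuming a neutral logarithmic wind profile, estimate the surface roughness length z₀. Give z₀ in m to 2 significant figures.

Log law: V(z) ∝ ln(z/z₀). With r = V₁/V₂ = 5.47/10.36 = 0.52799,
r · ln(z₂/z₀) = ln(z₁/z₀) ⇒ ln z₀ = (ln z₁ − r·ln z₂)/(1 − r)
ln z₀ = (2.48491 − 0.52799×4.94164) / 0.47201 = -0.2632
z₀ = exp(-0.2632) = 0.7686 m

z₀ ≈ 0.77 m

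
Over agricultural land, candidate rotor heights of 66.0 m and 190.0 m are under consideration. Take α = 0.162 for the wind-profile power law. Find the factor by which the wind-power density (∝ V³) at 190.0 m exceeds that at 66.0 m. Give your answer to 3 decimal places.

Speed ratio: V_B/V_A = (z_B/z_A)^α = (190.0/66.0)^0.162 = (2.8788)^0.162 = 1.18684
Power-density ratio: P_B/P_A = (V_B/V_A)³ = (1.18684)³ = 1.67177

1.672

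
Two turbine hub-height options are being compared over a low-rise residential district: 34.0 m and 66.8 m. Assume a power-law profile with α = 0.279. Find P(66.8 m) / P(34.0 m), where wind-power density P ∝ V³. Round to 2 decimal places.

1.76

Speed ratio: V_B/V_A = (z_B/z_A)^α = (66.8/34.0)^0.279 = (1.9647)^0.279 = 1.20734
Power-density ratio: P_B/P_A = (V_B/V_A)³ = (1.20734)³ = 1.75991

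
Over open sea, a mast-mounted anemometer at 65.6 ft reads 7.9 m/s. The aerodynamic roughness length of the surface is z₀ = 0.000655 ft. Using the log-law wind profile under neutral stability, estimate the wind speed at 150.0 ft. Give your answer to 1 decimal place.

8.5 m/s

Log law: V(z) ∝ ln(z/z₀), so V₂/V₁ = ln(z₂/z₀) / ln(z₁/z₀).
ln(150.0/0.000655) = 12.3415, ln(65.6/0.000655) = 11.5145
V₂ = 7.9 × 12.3415/11.5145 = 7.9 × 1.0718 = 8.4674 m/s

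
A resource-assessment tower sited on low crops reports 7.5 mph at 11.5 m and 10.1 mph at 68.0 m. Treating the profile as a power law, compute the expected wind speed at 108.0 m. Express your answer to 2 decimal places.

10.91 mph

First find α: α = ln(V₂/V₁)/ln(z₂/z₁) = ln(10.1/7.5)/ln(68.0/11.5) = 0.29763/1.77716 = 0.1675
Extrapolate from 68.0 m to 108.0 m: V₃ = 10.1 × (108.0/68.0)^0.1675 = 10.1 × 1.0806 = 10.9136 mph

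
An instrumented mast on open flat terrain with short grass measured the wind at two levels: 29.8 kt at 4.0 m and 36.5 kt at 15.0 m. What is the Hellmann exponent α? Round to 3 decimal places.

Power law: V₂/V₁ = (z₂/z₁)^α ⇒ α = ln(V₂/V₁) / ln(z₂/z₁)
α = ln(36.5/29.8) / ln(15.0/4.0) = ln(1.2248) / ln(3.7500)
  = 0.20280 / 1.32176 = 0.15344

α ≈ 0.153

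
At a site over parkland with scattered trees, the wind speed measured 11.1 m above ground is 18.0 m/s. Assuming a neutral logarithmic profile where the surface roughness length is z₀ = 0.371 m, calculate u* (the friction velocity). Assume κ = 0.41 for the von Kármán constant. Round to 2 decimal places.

Log law: V(z) = (u*/κ) · ln(z/z₀) ⇒ u* = κ · V / ln(z/z₀)
u* = 0.41 × 18.0 / ln(11.1/0.371) = 0.41 × 18.0 / 3.3985
   = 7.3800 / 3.3985 = 2.1715 m/s

u* ≈ 2.17 m/s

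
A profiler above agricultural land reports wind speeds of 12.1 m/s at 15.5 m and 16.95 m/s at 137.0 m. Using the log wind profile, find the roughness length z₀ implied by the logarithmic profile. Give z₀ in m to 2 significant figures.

z₀ ≈ 0.067 m

Log law: V(z) ∝ ln(z/z₀). With r = V₁/V₂ = 12.1/16.95 = 0.71386,
r · ln(z₂/z₀) = ln(z₁/z₀) ⇒ ln z₀ = (ln z₁ − r·ln z₂)/(1 − r)
ln z₀ = (2.74084 − 0.71386×4.91998) / 0.28614 = -2.6958
z₀ = exp(-2.6958) = 0.06749 m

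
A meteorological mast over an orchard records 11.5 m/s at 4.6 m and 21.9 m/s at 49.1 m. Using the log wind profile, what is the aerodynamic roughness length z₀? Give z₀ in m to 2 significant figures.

Log law: V(z) ∝ ln(z/z₀). With r = V₁/V₂ = 11.5/21.9 = 0.52511,
r · ln(z₂/z₀) = ln(z₁/z₀) ⇒ ln z₀ = (ln z₁ − r·ln z₂)/(1 − r)
ln z₀ = (1.52606 − 0.52511×3.89386) / 0.47489 = -1.0922
z₀ = exp(-1.0922) = 0.3355 m

z₀ ≈ 0.34 m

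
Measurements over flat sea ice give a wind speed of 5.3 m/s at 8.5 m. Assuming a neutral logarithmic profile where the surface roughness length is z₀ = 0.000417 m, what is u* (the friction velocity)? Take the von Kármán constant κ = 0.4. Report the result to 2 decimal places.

Log law: V(z) = (u*/κ) · ln(z/z₀) ⇒ u* = κ · V / ln(z/z₀)
u* = 0.4 × 5.3 / ln(8.5/0.000417) = 0.4 × 5.3 / 9.9225
   = 2.1200 / 9.9225 = 0.2137 m/s

u* ≈ 0.21 m/s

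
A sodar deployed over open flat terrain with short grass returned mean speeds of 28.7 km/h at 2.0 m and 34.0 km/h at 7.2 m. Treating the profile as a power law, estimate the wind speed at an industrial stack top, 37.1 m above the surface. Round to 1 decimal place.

First find α: α = ln(V₂/V₁)/ln(z₂/z₁) = ln(34.0/28.7)/ln(7.2/2.0) = 0.16946/1.28093 = 0.1323
Extrapolate from 7.2 m to 37.1 m: V₃ = 34.0 × (37.1/7.2)^0.1323 = 34.0 × 1.2422 = 42.2357 km/h

42.2 km/h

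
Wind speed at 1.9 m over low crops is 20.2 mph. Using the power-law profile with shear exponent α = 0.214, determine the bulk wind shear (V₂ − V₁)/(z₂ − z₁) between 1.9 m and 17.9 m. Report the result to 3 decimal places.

0.778 mph/m

Power law: V₂ = V₁ · (z₂/z₁)^α = 20.2 × (9.4211)^0.214 = 32.6444 mph
ΔV/Δz = (32.6444 − 20.2)/(17.9 − 1.9) = 12.4444/16.0000 = 0.77777 mph/m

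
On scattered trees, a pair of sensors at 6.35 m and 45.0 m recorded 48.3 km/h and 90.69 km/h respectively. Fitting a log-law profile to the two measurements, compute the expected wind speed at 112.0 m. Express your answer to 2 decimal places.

110.43 km/h

Log law: V ∝ ln(z/z₀). From the pair, with r = V₁/V₂ = 0.53258,
ln z₀ = (ln z₁ − r·ln z₂)/(1 − r) = (1.8485 − 0.53258×3.8067)/0.46742 = -0.3828 → z₀ = 0.6820 m
V₃ = V₁ · ln(z₃/z₀)/ln(z₁/z₀) = 48.3 × 5.1013/2.2312 = 110.4288 km/h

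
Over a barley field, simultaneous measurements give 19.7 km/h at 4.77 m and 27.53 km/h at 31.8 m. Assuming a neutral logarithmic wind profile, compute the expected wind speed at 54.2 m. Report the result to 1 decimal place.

29.7 km/h

Log law: V ∝ ln(z/z₀). From the pair, with r = V₁/V₂ = 0.71558,
ln z₀ = (ln z₁ − r·ln z₂)/(1 − r) = (1.5623 − 0.71558×3.4595)/0.28442 = -3.2107 → z₀ = 0.04033 m
V₃ = V₁ · ln(z₃/z₀)/ln(z₁/z₀) = 19.7 × 7.2034/4.7731 = 29.7307 km/h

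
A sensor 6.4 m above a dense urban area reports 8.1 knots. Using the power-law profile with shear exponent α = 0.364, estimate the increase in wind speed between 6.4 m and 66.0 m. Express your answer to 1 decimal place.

10.8 knots

Power law: V₂ = V₁ · (z₂/z₁)^α = 8.1 × (10.3125)^0.364 = 18.9387 knots
ΔV = 18.9387 − 8.1 = 10.8387 knots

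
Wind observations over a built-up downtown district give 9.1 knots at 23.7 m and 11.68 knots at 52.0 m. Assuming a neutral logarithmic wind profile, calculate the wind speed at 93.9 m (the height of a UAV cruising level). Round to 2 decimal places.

Log law: V ∝ ln(z/z₀). From the pair, with r = V₁/V₂ = 0.77911,
ln z₀ = (ln z₁ − r·ln z₂)/(1 − r) = (3.1655 − 0.77911×3.9512)/0.22089 = 0.3940 → z₀ = 1.483 m
V₃ = V₁ · ln(z₃/z₀)/ln(z₁/z₀) = 9.1 × 4.1483/2.7715 = 13.6205 knots

13.62 knots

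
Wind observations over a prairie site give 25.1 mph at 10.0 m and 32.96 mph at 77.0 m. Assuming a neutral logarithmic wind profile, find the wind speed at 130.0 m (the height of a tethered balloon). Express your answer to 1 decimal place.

35.0 mph

Log law: V ∝ ln(z/z₀). From the pair, with r = V₁/V₂ = 0.76153,
ln z₀ = (ln z₁ − r·ln z₂)/(1 − r) = (2.3026 − 0.76153×4.3438)/0.23847 = -4.2158 → z₀ = 0.01476 m
V₃ = V₁ · ln(z₃/z₀)/ln(z₁/z₀) = 25.1 × 9.0834/6.5184 = 34.9767 mph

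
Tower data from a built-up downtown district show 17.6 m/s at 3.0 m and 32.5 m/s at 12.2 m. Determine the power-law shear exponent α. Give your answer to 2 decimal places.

Power law: V₂/V₁ = (z₂/z₁)^α ⇒ α = ln(V₂/V₁) / ln(z₂/z₁)
α = ln(32.5/17.6) / ln(12.2/3.0) = ln(1.8466) / ln(4.0667)
  = 0.61334 / 1.40282 = 0.43722

α ≈ 0.44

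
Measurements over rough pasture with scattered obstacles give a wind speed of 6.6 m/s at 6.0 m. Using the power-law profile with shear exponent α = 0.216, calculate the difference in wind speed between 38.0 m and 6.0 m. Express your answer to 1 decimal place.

Power law: V₂ = V₁ · (z₂/z₁)^α = 6.6 × (6.3333)^0.216 = 9.8332 m/s
ΔV = 9.8332 − 6.6 = 3.2332 m/s

3.2 m/s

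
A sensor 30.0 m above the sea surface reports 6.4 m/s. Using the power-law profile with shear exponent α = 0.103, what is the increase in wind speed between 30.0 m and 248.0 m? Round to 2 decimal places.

Power law: V₂ = V₁ · (z₂/z₁)^α = 6.4 × (8.2667)^0.103 = 7.9555 m/s
ΔV = 7.9555 − 6.4 = 1.5555 m/s

1.56 m/s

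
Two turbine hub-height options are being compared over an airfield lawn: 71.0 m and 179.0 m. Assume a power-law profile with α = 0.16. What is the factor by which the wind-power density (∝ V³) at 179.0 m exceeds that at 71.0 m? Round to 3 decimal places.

Speed ratio: V_B/V_A = (z_B/z_A)^α = (179.0/71.0)^0.16 = (2.5211)^0.16 = 1.15946
Power-density ratio: P_B/P_A = (V_B/V_A)³ = (1.15946)³ = 1.55871

1.559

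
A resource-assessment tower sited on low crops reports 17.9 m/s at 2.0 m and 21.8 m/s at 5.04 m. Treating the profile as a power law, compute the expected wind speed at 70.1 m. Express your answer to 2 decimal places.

38.22 m/s

First find α: α = ln(V₂/V₁)/ln(z₂/z₁) = ln(21.8/17.9)/ln(5.04/2.0) = 0.19711/0.92426 = 0.2133
Extrapolate from 5.04 m to 70.1 m: V₃ = 21.8 × (70.1/5.04)^0.2133 = 21.8 × 1.7532 = 38.2187 m/s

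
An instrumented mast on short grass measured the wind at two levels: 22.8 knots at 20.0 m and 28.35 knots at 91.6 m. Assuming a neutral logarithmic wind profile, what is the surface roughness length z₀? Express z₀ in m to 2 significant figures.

Log law: V(z) ∝ ln(z/z₀). With r = V₁/V₂ = 22.8/28.35 = 0.80423,
r · ln(z₂/z₀) = ln(z₁/z₀) ⇒ ln z₀ = (ln z₁ − r·ln z₂)/(1 − r)
ln z₀ = (2.99573 − 0.80423×4.51743) / 0.19577 = -3.2556
z₀ = exp(-3.2556) = 0.03856 m

z₀ ≈ 0.039 m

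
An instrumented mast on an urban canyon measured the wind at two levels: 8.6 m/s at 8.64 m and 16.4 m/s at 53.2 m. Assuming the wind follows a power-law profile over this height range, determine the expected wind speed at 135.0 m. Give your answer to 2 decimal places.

22.83 m/s

First find α: α = ln(V₂/V₁)/ln(z₂/z₁) = ln(16.4/8.6)/ln(53.2/8.64) = 0.64552/1.81766 = 0.3551
Extrapolate from 53.2 m to 135.0 m: V₃ = 16.4 × (135.0/53.2)^0.3551 = 16.4 × 1.3920 = 22.8281 m/s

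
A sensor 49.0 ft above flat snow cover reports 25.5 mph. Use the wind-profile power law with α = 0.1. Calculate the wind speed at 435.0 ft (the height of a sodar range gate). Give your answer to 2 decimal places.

Power-law profile: V₂ = V₁ · (z₂/z₁)^α
V₂ = 25.5 × (435.0/49.0)^0.1 = 25.5 × (8.8776)^0.1
    = 25.5 × 1.2440 = 31.7227 mph

31.72 mph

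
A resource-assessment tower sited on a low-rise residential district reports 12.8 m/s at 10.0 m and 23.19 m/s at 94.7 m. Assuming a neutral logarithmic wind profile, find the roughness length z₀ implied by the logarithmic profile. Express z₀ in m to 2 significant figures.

z₀ ≈ 0.63 m

Log law: V(z) ∝ ln(z/z₀). With r = V₁/V₂ = 12.8/23.19 = 0.55196,
r · ln(z₂/z₀) = ln(z₁/z₀) ⇒ ln z₀ = (ln z₁ − r·ln z₂)/(1 − r)
ln z₀ = (2.30259 − 0.55196×4.55071) / 0.44804 = -0.4670
z₀ = exp(-0.4670) = 0.6269 m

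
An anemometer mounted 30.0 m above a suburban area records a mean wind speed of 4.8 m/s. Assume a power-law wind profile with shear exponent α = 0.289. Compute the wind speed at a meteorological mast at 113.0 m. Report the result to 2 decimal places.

7.04 m/s

Power-law profile: V₂ = V₁ · (z₂/z₁)^α
V₂ = 4.8 × (113.0/30.0)^0.289 = 4.8 × (3.7667)^0.289
    = 4.8 × 1.4671 = 7.0419 m/s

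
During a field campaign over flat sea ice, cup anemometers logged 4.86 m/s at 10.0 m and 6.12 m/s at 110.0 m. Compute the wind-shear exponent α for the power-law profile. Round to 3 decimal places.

α ≈ 0.096

Power law: V₂/V₁ = (z₂/z₁)^α ⇒ α = ln(V₂/V₁) / ln(z₂/z₁)
α = ln(6.12/4.86) / ln(110.0/10.0) = ln(1.2593) / ln(11.0000)
  = 0.23052 / 2.39790 = 0.09614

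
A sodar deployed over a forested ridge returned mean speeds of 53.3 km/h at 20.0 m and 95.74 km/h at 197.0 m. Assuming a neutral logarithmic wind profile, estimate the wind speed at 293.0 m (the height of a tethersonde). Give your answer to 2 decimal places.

Log law: V ∝ ln(z/z₀). From the pair, with r = V₁/V₂ = 0.55672,
ln z₀ = (ln z₁ − r·ln z₂)/(1 − r) = (2.9957 − 0.55672×5.2832)/0.44328 = 0.1229 → z₀ = 1.131 m
V₃ = V₁ · ln(z₃/z₀)/ln(z₁/z₀) = 53.3 × 5.5573/2.8728 = 103.1051 km/h

103.11 km/h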